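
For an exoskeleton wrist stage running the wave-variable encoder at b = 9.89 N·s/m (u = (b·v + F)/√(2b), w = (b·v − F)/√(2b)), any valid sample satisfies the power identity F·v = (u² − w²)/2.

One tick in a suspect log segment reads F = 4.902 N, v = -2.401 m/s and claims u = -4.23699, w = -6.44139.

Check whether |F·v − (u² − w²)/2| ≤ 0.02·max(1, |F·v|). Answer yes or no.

F·v = 4.902×(-2.401) = -11.76970 W.
(u² − w²)/2 = (17.95208 − 41.49151)/2 = -11.76971 W.
|Δ| = 0.00001;  2% of max(1, |F·v|) = 0.23539.

yes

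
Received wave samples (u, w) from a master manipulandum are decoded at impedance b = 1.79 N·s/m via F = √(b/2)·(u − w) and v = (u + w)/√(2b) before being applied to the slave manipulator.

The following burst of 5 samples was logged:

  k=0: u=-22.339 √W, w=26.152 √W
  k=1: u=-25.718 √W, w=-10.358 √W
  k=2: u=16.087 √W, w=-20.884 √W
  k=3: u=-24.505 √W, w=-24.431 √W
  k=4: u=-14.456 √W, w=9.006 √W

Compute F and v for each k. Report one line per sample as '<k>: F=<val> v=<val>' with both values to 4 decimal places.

k=0: u−w=-48.4910, u+w=3.8130; √(b/2)=0.9460, √(2b)=1.8921; F=0.9460×(-48.491)=-45.8746, v=3.8130/1.8921=2.0152
k=1: u−w=-15.3600, u+w=-36.0760; √(b/2)=0.9460, √(2b)=1.8921; F=0.9460×(-15.36)=-14.5312, v=-36.0760/1.8921=-19.0668
k=2: u−w=36.9710, u+w=-4.7970; √(b/2)=0.9460, √(2b)=1.8921; F=0.9460×36.971=34.9762, v=-4.7970/1.8921=-2.5353
k=3: u−w=-0.0740, u+w=-48.9360; √(b/2)=0.9460, √(2b)=1.8921; F=0.9460×(-0.074)=-0.0700, v=-48.9360/1.8921=-25.8635
k=4: u−w=-23.4620, u+w=-5.4500; √(b/2)=0.9460, √(2b)=1.8921; F=0.9460×(-23.462)=-22.1961, v=-5.4500/1.8921=-2.8804

0: F=-45.8746 v=2.0152
1: F=-14.5312 v=-19.0668
2: F=34.9762 v=-2.5353
3: F=-0.0700 v=-25.8635
4: F=-22.1961 v=-2.8804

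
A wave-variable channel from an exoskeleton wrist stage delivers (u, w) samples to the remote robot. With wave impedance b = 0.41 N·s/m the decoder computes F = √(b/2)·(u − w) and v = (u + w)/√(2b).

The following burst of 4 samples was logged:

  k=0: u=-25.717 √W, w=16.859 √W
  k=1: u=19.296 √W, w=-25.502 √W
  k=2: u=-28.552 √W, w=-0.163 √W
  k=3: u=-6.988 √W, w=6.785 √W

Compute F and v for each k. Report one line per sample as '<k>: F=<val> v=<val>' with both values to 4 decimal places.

0: F=-19.2771 v=-9.7820
1: F=20.2832 v=-6.8534
2: F=-12.8537 v=-31.7104
3: F=-6.2360 v=-0.2242

k=0: u−w=-42.5760, u+w=-8.8580; √(b/2)=0.4528, √(2b)=0.9055; F=0.4528×(-42.576)=-19.2771, v=-8.8580/0.9055=-9.7820
k=1: u−w=44.7980, u+w=-6.2060; √(b/2)=0.4528, √(2b)=0.9055; F=0.4528×44.798=20.2832, v=-6.2060/0.9055=-6.8534
k=2: u−w=-28.3890, u+w=-28.7150; √(b/2)=0.4528, √(2b)=0.9055; F=0.4528×(-28.389)=-12.8537, v=-28.7150/0.9055=-31.7104
k=3: u−w=-13.7730, u+w=-0.2030; √(b/2)=0.4528, √(2b)=0.9055; F=0.4528×(-13.773)=-6.2360, v=-0.2030/0.9055=-0.2242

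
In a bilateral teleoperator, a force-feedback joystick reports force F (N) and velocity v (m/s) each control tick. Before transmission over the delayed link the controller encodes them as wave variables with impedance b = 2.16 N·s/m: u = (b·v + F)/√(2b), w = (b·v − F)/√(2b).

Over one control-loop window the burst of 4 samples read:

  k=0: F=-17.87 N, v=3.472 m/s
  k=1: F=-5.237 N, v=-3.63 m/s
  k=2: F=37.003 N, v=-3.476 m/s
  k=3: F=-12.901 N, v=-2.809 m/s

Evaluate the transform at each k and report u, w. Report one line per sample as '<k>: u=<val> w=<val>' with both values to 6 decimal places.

k=0: b·v=2.16×3.472=7.499520; √(2b)=2.078461; u=(7.499520+(-17.87))/2.078461=-4.989500, w=(7.499520−(-17.87))/2.078461=12.205916
k=1: b·v=2.16×(-3.63)=-7.840800; √(2b)=2.078461; u=(-7.840800+(-5.237))/2.078461=-6.292059, w=(-7.840800−(-5.237))/2.078461=-1.252754
k=2: b·v=2.16×(-3.476)=-7.508160; √(2b)=2.078461; u=(-7.508160+37.003)/2.078461=14.190712, w=(-7.508160−37.003)/2.078461=-21.415442
k=3: b·v=2.16×(-2.809)=-6.067440; √(2b)=2.078461; u=(-6.067440+(-12.901))/2.078461=-9.126195, w=(-6.067440−(-12.901))/2.078461=3.287798

0: u=-4.989500 w=12.205916
1: u=-6.292059 w=-1.252754
2: u=14.190712 w=-21.415442
3: u=-9.126195 w=3.287798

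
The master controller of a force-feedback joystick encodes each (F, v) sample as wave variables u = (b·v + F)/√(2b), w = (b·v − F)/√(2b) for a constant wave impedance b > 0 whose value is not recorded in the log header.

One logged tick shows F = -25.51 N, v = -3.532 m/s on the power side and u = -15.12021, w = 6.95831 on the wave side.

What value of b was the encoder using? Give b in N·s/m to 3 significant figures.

u + w = -8.1619;  u + w = √(2b)·v, so √(2b) = -8.1619/(-3.532) = 2.3108.
b = (√(2b))²/2 = 5.3400/2 = 2.6700.
(Check via u − w = 2F/√(2b): u − w = -22.0785, 2F/√(2b) = -22.0785.)

b = 2.67 N·s/m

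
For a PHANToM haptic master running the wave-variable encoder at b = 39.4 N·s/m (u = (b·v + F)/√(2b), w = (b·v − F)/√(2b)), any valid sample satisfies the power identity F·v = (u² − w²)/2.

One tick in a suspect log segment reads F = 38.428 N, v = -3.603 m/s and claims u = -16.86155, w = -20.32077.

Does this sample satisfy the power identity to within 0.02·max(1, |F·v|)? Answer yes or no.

no

F·v = 38.428×(-3.603) = -138.45608 W.
(u² − w²)/2 = (284.31187 − 412.93369)/2 = -64.31091 W.
|Δ| = 74.14517;  2% of max(1, |F·v|) = 2.76912.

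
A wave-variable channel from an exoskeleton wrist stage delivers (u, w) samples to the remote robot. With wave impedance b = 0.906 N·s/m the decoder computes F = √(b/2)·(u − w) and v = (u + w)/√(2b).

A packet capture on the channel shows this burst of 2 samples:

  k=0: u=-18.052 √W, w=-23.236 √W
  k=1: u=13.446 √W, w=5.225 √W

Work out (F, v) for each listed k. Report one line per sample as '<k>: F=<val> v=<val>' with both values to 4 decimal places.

k=0: u−w=5.1840, u+w=-41.2880; √(b/2)=0.6731, √(2b)=1.3461; F=0.6731×5.184=3.4891, v=-41.2880/1.3461=-30.6722
k=1: u−w=8.2210, u+w=18.6710; √(b/2)=0.6731, √(2b)=1.3461; F=0.6731×8.221=5.5332, v=18.6710/1.3461=13.8704

0: F=3.4891 v=-30.6722
1: F=5.5332 v=13.8704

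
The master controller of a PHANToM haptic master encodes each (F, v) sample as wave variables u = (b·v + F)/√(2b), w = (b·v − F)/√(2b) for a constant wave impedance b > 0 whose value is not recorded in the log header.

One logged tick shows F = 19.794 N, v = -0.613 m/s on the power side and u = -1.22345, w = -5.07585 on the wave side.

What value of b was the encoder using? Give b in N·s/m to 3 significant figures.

u + w = -6.2993;  u + w = √(2b)·v, so √(2b) = -6.2993/(-0.613) = 10.2762.
b = (√(2b))²/2 = 105.5999/2 = 52.8000.
(Check via u − w = 2F/√(2b): u − w = 3.8524, 2F/√(2b) = 3.8524.)

b = 52.8 N·s/m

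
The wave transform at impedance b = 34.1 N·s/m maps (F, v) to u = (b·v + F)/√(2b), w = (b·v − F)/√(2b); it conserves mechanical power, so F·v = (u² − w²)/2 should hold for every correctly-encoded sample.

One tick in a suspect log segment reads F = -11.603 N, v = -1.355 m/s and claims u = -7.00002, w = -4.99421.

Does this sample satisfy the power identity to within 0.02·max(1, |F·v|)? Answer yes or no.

no

F·v = (-11.603)×(-1.355) = 15.7221 W.
(u² − w²)/2 = (49.0003 − 24.9421)/2 = 12.0291 W.
|Δ| = 3.6930;  2% of max(1, |F·v|) = 0.3144.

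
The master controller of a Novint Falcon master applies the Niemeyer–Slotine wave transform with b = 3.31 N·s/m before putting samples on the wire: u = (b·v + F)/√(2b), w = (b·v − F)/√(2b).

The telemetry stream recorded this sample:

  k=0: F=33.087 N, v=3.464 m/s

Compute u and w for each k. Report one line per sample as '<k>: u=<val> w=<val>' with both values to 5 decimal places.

k=0: b·v=3.31×3.464=11.46584; √(2b)=2.57294; u=(11.46584+33.087)/2.57294=17.31595, w=(11.46584−33.087)/2.57294=-8.40330

0: u=17.31595 w=-8.40330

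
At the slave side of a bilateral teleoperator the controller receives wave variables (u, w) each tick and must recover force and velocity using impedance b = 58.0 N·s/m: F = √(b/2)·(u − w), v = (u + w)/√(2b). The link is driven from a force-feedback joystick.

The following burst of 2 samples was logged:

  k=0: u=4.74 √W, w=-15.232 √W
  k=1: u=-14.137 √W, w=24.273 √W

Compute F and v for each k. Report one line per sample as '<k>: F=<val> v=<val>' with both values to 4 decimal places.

k=0: u−w=19.9720, u+w=-10.4920; √(b/2)=5.3852, √(2b)=10.7703; F=5.3852×19.972=107.5525, v=-10.4920/10.7703=-0.9742
k=1: u−w=-38.4100, u+w=10.1360; √(b/2)=5.3852, √(2b)=10.7703; F=5.3852×(-38.41)=-206.8442, v=10.1360/10.7703=0.9411

0: F=107.5525 v=-0.9742
1: F=-206.8442 v=0.9411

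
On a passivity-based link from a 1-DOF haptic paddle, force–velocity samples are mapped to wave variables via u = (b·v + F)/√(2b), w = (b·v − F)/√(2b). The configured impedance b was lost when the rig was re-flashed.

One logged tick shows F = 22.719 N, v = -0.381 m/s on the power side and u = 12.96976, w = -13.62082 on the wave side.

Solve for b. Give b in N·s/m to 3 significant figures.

b = 1.46 N·s/m

u + w = -0.65106;  u + w = √(2b)·v, so √(2b) = -0.65106/(-0.381) = 1.70882.
b = (√(2b))²/2 = 2.92006/2 = 1.46003.
(Check via u − w = 2F/√(2b): u − w = 26.59058, 2F/√(2b) = 26.59030.)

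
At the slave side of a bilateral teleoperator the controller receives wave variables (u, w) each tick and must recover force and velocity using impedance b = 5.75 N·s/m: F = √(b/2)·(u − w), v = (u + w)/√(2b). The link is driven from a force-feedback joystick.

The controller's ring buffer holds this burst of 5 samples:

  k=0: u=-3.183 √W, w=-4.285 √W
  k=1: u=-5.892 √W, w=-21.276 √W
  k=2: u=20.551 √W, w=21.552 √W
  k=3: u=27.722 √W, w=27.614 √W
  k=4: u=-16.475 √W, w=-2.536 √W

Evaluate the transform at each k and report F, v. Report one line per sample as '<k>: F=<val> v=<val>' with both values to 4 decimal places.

k=0: u−w=1.1020, u+w=-7.4680; √(b/2)=1.6956, √(2b)=3.3912; F=1.6956×1.102=1.8685, v=-7.4680/3.3912=-2.2022
k=1: u−w=15.3840, u+w=-27.1680; √(b/2)=1.6956, √(2b)=3.3912; F=1.6956×15.384=26.0848, v=-27.1680/3.3912=-8.0114
k=2: u−w=-1.0010, u+w=42.1030; √(b/2)=1.6956, √(2b)=3.3912; F=1.6956×(-1.001)=-1.6973, v=42.1030/3.3912=12.4155
k=3: u−w=0.1080, u+w=55.3360; √(b/2)=1.6956, √(2b)=3.3912; F=1.6956×0.108=0.1831, v=55.3360/3.3912=16.3177
k=4: u−w=-13.9390, u+w=-19.0110; √(b/2)=1.6956, √(2b)=3.3912; F=1.6956×(-13.939)=-23.6347, v=-19.0110/3.3912=-5.6060

0: F=1.8685 v=-2.2022
1: F=26.0848 v=-8.0114
2: F=-1.6973 v=12.4155
3: F=0.1831 v=16.3177
4: F=-23.6347 v=-5.6060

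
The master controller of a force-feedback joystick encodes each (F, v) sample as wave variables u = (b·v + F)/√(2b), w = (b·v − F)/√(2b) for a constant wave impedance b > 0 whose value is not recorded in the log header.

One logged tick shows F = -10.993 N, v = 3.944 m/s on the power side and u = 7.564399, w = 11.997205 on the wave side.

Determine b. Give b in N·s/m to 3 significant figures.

u + w = 19.561604;  u + w = √(2b)·v, so √(2b) = 19.561604/3.944 = 4.959839.
b = (√(2b))²/2 = 24.600000/2 = 12.300000.
(Check via u − w = 2F/√(2b): u − w = -4.432806, 2F/√(2b) = -4.432805.)

b = 12.3 N·s/m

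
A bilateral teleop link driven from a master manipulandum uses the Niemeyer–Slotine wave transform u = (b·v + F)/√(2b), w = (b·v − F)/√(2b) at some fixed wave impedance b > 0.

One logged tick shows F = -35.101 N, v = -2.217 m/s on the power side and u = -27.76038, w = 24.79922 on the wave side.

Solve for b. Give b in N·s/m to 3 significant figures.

b = 0.892 N·s/m

u + w = -2.96116;  u + w = √(2b)·v, so √(2b) = -2.96116/(-2.217) = 1.33566.
b = (√(2b))²/2 = 1.78399/2 = 0.89199.
(Check via u − w = 2F/√(2b): u − w = -52.55960, 2F/√(2b) = -52.55975.)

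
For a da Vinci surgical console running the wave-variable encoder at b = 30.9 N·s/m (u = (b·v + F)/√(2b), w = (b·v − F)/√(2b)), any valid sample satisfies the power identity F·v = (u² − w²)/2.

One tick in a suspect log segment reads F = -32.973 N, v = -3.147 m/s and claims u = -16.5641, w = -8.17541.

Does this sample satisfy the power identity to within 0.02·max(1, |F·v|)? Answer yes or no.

yes

F·v = (-32.973)×(-3.147) = 103.76603 W.
(u² − w²)/2 = (274.36941 − 66.83733)/2 = 103.76604 W.
|Δ| = 0.00001;  2% of max(1, |F·v|) = 2.07532.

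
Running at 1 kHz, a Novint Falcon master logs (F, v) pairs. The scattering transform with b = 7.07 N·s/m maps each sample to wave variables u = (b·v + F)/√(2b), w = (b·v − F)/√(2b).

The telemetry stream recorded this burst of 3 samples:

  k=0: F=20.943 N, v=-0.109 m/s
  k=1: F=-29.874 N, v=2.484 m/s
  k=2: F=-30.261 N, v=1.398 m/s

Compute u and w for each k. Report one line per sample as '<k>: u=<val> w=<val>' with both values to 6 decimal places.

0: u=5.364537 w=-5.774411
1: u=-3.274222 w=12.614855
2: u=-5.418992 w=10.675918

k=0: b·v=7.07×(-0.109)=-0.770630; √(2b)=3.760319; u=(-0.770630+20.943)/3.760319=5.364537, w=(-0.770630−20.943)/3.760319=-5.774411
k=1: b·v=7.07×2.484=17.561880; √(2b)=3.760319; u=(17.561880+(-29.874))/3.760319=-3.274222, w=(17.561880−(-29.874))/3.760319=12.614855
k=2: b·v=7.07×1.398=9.883860; √(2b)=3.760319; u=(9.883860+(-30.261))/3.760319=-5.418992, w=(9.883860−(-30.261))/3.760319=10.675918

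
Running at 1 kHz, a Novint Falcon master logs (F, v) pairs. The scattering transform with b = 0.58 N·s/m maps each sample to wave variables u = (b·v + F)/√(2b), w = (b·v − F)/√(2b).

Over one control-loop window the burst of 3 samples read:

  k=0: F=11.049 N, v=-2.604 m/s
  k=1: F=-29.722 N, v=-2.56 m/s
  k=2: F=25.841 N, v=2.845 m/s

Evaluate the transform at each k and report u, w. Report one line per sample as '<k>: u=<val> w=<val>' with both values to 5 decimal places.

k=0: b·v=0.58×(-2.604)=-1.51032; √(2b)=1.07703; u=(-1.51032+11.049)/1.07703=8.85644, w=(-1.51032−11.049)/1.07703=-11.66104
k=1: b·v=0.58×(-2.56)=-1.48480; √(2b)=1.07703; u=(-1.48480+(-29.722))/1.07703=-28.97479, w=(-1.48480−(-29.722))/1.07703=26.21758
k=2: b·v=0.58×2.845=1.65010; √(2b)=1.07703; u=(1.65010+25.841)/1.07703=25.52485, w=(1.65010−25.841)/1.07703=-22.46069

0: u=8.85644 w=-11.66104
1: u=-28.97479 w=26.21758
2: u=25.52485 w=-22.46069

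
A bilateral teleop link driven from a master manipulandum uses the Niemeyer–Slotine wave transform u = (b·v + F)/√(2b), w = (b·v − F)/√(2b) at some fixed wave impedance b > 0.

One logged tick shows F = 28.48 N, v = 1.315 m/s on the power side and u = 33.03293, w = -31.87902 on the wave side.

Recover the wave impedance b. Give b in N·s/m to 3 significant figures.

b = 0.385 N·s/m

u + w = 1.15391;  u + w = √(2b)·v, so √(2b) = 1.15391/1.315 = 0.87750.
b = (√(2b))²/2 = 0.77000/2 = 0.38500.
(Check via u − w = 2F/√(2b): u − w = 64.91195, 2F/√(2b) = 64.91182.)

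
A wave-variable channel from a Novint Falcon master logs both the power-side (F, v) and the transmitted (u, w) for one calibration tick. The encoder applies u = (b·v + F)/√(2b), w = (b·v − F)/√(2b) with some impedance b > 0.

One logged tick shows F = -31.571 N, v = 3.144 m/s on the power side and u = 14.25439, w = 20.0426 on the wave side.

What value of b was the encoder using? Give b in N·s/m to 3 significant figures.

b = 59.5 N·s/m

u + w = 34.29699;  u + w = √(2b)·v, so √(2b) = 34.29699/3.144 = 10.90871.
b = (√(2b))²/2 = 118.99999/2 = 59.50000.
(Check via u − w = 2F/√(2b): u − w = -5.78821, 2F/√(2b) = -5.78822.)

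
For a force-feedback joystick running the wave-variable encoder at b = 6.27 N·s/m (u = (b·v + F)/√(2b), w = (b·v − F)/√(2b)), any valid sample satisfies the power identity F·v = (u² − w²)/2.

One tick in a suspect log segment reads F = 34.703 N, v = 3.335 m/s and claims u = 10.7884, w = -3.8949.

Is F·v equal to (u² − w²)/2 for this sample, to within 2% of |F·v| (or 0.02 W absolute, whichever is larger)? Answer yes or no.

F·v = 34.703×3.335 = 115.7345 W.
(u² − w²)/2 = (116.3896 − 15.1702)/2 = 50.6097 W.
|Δ| = 65.1248;  2% of max(1, |F·v|) = 2.3147.

no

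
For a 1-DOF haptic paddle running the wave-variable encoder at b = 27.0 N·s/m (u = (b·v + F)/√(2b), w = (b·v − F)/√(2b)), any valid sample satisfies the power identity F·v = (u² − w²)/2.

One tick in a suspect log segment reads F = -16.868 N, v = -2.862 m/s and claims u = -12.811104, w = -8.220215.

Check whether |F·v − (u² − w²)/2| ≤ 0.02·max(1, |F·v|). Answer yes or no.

yes

F·v = (-16.868)×(-2.862) = 48.276216 W.
(u² − w²)/2 = (164.124386 − 67.571935)/2 = 48.276226 W.
|Δ| = 0.000010;  2% of max(1, |F·v|) = 0.965524.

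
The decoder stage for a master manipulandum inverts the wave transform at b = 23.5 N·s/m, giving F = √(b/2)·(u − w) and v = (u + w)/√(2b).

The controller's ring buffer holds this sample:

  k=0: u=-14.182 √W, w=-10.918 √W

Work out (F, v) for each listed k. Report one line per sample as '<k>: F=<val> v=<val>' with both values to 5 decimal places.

k=0: u−w=-3.26400, u+w=-25.10000; √(b/2)=3.42783, √(2b)=6.85565; F=3.42783×(-3.264)=-11.18843, v=-25.10000/6.85565=-3.66121

0: F=-11.18843 v=-3.66121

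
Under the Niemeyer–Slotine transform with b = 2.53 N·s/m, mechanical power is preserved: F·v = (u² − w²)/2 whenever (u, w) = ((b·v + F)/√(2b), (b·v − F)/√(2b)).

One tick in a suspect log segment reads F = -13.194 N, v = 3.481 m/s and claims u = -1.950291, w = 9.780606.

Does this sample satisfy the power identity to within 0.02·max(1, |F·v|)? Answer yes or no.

F·v = (-13.194)×3.481 = -45.928314 W.
(u² − w²)/2 = (3.803635 − 95.660254)/2 = -45.928309 W.
|Δ| = 0.000005;  2% of max(1, |F·v|) = 0.918566.

yes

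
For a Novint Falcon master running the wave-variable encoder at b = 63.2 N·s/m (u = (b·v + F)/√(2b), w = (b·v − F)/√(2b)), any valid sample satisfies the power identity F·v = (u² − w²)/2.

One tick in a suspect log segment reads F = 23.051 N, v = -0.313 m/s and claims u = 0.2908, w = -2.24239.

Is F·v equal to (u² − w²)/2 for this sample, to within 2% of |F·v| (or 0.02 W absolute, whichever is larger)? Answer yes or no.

no

F·v = 23.051×(-0.313) = -7.21496 W.
(u² − w²)/2 = (0.08456 − 5.02831)/2 = -2.47187 W.
|Δ| = 4.74309;  2% of max(1, |F·v|) = 0.14430.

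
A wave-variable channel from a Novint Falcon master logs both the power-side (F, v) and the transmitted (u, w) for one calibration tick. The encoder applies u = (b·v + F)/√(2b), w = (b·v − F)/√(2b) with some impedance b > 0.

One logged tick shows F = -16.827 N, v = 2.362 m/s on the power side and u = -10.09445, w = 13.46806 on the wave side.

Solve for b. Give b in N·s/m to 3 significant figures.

b = 1.02 N·s/m

u + w = 3.3736;  u + w = √(2b)·v, so √(2b) = 3.3736/2.362 = 1.4283.
b = (√(2b))²/2 = 2.0400/2 = 1.0200.
(Check via u − w = 2F/√(2b): u − w = -23.5625, 2F/√(2b) = -23.5625.)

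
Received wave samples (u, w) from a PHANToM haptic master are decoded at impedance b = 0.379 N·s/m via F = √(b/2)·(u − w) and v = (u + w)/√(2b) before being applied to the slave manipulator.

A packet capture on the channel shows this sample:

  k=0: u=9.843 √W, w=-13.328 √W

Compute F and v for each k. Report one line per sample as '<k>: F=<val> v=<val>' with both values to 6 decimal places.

k=0: u−w=23.171000, u+w=-3.485000; √(b/2)=0.435316, √(2b)=0.870632; F=0.435316×23.171=10.086707, v=-3.485000/0.870632=-4.002840

0: F=10.086707 v=-4.002840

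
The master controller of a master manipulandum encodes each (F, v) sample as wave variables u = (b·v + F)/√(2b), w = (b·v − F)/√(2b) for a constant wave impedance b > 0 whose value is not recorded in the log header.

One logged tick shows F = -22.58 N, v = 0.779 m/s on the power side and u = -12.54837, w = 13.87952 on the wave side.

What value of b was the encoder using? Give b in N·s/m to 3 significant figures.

b = 1.46 N·s/m

u + w = 1.33115;  u + w = √(2b)·v, so √(2b) = 1.33115/0.779 = 1.70879.
b = (√(2b))²/2 = 2.91997/2 = 1.45999.
(Check via u − w = 2F/√(2b): u − w = -26.42789, 2F/√(2b) = -26.42801.)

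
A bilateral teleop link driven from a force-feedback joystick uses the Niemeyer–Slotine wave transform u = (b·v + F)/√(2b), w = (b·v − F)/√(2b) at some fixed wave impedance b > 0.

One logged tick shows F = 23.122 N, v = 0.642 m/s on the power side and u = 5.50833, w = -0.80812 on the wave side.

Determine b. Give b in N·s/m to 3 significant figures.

u + w = 4.70021;  u + w = √(2b)·v, so √(2b) = 4.70021/0.642 = 7.32120.
b = (√(2b))²/2 = 53.59996/2 = 26.79998.
(Check via u − w = 2F/√(2b): u − w = 6.31645, 2F/√(2b) = 6.31645.)

b = 26.8 N·s/m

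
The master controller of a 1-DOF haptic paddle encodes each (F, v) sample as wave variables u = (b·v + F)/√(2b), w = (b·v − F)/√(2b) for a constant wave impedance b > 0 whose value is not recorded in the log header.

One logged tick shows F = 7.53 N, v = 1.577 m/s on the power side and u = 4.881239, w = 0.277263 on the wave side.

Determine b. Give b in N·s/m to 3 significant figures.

b = 5.35 N·s/m

u + w = 5.158502;  u + w = √(2b)·v, so √(2b) = 5.158502/1.577 = 3.271086.
b = (√(2b))²/2 = 10.700001/2 = 5.350001.
(Check via u − w = 2F/√(2b): u − w = 4.603976, 2F/√(2b) = 4.603976.)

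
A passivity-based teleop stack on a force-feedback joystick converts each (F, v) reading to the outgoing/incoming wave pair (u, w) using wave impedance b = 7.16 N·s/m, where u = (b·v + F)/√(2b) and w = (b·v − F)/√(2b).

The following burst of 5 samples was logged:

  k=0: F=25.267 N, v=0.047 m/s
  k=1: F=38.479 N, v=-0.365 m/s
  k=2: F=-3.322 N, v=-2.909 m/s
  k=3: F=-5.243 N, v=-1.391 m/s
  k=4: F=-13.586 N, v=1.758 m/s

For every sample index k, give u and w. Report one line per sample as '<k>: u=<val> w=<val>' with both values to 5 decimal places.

k=0: b·v=7.16×0.047=0.33652; √(2b)=3.78418; u=(0.33652+25.267)/3.78418=6.76594, w=(0.33652−25.267)/3.78418=-6.58808
k=1: b·v=7.16×(-0.365)=-2.61340; √(2b)=3.78418; u=(-2.61340+38.479)/3.78418=9.47778, w=(-2.61340−38.479)/3.78418=-10.85900
k=2: b·v=7.16×(-2.909)=-20.82844; √(2b)=3.78418; u=(-20.82844+(-3.322))/3.78418=-6.38195, w=(-20.82844−(-3.322))/3.78418=-4.62622
k=3: b·v=7.16×(-1.391)=-9.95956; √(2b)=3.78418; u=(-9.95956+(-5.243))/3.78418=-4.01740, w=(-9.95956−(-5.243))/3.78418=-1.24639
k=4: b·v=7.16×1.758=12.58728; √(2b)=3.78418; u=(12.58728+(-13.586))/3.78418=-0.26392, w=(12.58728−(-13.586))/3.78418=6.91650

0: u=6.76594 w=-6.58808
1: u=9.47778 w=-10.85900
2: u=-6.38195 w=-4.62622
3: u=-4.01740 w=-1.24639
4: u=-0.26392 w=6.91650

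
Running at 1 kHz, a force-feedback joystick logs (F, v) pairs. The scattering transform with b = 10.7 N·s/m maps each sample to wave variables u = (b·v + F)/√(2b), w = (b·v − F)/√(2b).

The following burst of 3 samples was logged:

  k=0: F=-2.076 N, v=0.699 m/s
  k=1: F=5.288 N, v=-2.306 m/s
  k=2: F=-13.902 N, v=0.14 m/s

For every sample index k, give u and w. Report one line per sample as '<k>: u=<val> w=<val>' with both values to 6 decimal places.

0: u=1.168025 w=2.065558
1: u=-4.190693 w=-6.476894
2: u=-2.681358 w=3.329000

k=0: b·v=10.7×0.699=7.479300; √(2b)=4.626013; u=(7.479300+(-2.076))/4.626013=1.168025, w=(7.479300−(-2.076))/4.626013=2.065558
k=1: b·v=10.7×(-2.306)=-24.674200; √(2b)=4.626013; u=(-24.674200+5.288)/4.626013=-4.190693, w=(-24.674200−5.288)/4.626013=-6.476894
k=2: b·v=10.7×0.14=1.498000; √(2b)=4.626013; u=(1.498000+(-13.902))/4.626013=-2.681358, w=(1.498000−(-13.902))/4.626013=3.329000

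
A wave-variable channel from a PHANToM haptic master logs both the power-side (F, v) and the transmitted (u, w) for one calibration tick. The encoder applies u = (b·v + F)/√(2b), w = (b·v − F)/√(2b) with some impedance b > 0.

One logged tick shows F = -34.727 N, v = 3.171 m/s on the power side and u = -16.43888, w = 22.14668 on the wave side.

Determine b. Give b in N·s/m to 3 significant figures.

b = 1.62 N·s/m

u + w = 5.7078;  u + w = √(2b)·v, so √(2b) = 5.7078/3.171 = 1.8000.
b = (√(2b))²/2 = 3.2400/2 = 1.6200.
(Check via u − w = 2F/√(2b): u − w = -38.5856, 2F/√(2b) = -38.5856.)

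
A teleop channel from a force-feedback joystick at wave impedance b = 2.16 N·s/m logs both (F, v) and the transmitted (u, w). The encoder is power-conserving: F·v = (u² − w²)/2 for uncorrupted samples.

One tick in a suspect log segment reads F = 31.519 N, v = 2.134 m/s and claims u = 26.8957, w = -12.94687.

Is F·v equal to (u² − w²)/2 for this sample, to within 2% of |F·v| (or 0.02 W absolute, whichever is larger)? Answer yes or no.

F·v = 31.519×2.134 = 67.2615 W.
(u² − w²)/2 = (723.3787 − 167.6214)/2 = 277.8786 W.
|Δ| = 210.6171;  2% of max(1, |F·v|) = 1.3452.

no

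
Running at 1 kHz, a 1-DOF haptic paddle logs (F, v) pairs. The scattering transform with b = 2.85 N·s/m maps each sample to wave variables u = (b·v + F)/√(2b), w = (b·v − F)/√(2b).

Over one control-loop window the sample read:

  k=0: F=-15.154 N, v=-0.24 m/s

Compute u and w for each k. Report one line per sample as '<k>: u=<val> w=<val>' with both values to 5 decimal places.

k=0: b·v=2.85×(-0.24)=-0.68400; √(2b)=2.38747; u=(-0.68400+(-15.154))/2.38747=-6.63381, w=(-0.68400−(-15.154))/2.38747=6.06082

0: u=-6.63381 w=6.06082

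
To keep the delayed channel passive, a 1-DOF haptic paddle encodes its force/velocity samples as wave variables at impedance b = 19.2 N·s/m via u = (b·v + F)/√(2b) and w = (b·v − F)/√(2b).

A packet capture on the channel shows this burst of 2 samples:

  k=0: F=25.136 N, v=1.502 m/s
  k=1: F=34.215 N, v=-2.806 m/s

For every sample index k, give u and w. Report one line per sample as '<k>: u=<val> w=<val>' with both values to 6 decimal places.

k=0: b·v=19.2×1.502=28.838400; √(2b)=6.196773; u=(28.838400+25.136)/6.196773=8.710081, w=(28.838400−25.136)/6.196773=0.597472
k=1: b·v=19.2×(-2.806)=-53.875200; √(2b)=6.196773; u=(-53.875200+34.215)/6.196773=-3.172651, w=(-53.875200−34.215)/6.196773=-14.215495

0: u=8.710081 w=0.597472
1: u=-3.172651 w=-14.215495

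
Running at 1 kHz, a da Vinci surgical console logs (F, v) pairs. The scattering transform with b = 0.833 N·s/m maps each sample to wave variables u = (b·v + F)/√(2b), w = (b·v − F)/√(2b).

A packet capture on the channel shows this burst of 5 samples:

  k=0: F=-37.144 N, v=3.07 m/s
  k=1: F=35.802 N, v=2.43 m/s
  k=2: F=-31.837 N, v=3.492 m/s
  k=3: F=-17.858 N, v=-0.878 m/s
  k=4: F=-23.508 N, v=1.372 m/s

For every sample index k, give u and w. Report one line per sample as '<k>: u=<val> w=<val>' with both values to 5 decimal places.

0: u=-26.79609 w=30.75865
1: u=29.30590 w=-26.16941
2: u=-22.41214 w=26.91939
3: u=-14.40215 w=13.26888
4: u=-17.32742 w=19.09831

k=0: b·v=0.833×3.07=2.55731; √(2b)=1.29074; u=(2.55731+(-37.144))/1.29074=-26.79609, w=(2.55731−(-37.144))/1.29074=30.75865
k=1: b·v=0.833×2.43=2.02419; √(2b)=1.29074; u=(2.02419+35.802)/1.29074=29.30590, w=(2.02419−35.802)/1.29074=-26.16941
k=2: b·v=0.833×3.492=2.90884; √(2b)=1.29074; u=(2.90884+(-31.837))/1.29074=-22.41214, w=(2.90884−(-31.837))/1.29074=26.91939
k=3: b·v=0.833×(-0.878)=-0.73137; √(2b)=1.29074; u=(-0.73137+(-17.858))/1.29074=-14.40215, w=(-0.73137−(-17.858))/1.29074=13.26888
k=4: b·v=0.833×1.372=1.14288; √(2b)=1.29074; u=(1.14288+(-23.508))/1.29074=-17.32742, w=(1.14288−(-23.508))/1.29074=19.09831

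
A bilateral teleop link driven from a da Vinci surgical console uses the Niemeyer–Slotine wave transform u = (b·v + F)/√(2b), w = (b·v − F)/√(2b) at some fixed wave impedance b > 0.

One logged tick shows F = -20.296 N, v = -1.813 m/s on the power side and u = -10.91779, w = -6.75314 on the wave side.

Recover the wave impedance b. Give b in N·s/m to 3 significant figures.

u + w = -17.6709;  u + w = √(2b)·v, so √(2b) = -17.6709/(-1.813) = 9.7468.
b = (√(2b))²/2 = 94.9999/2 = 47.5000.
(Check via u − w = 2F/√(2b): u − w = -4.1646, 2F/√(2b) = -4.1647.)

b = 47.5 N·s/m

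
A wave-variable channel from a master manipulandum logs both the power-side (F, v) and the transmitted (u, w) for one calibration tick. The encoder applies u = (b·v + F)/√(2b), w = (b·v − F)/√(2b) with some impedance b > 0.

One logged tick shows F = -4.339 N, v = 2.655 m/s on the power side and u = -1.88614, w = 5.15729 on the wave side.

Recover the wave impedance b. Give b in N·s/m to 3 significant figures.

b = 0.759 N·s/m

u + w = 3.2711;  u + w = √(2b)·v, so √(2b) = 3.2711/2.655 = 1.2321.
b = (√(2b))²/2 = 1.5180/2 = 0.7590.
(Check via u − w = 2F/√(2b): u − w = -7.0434, 2F/√(2b) = -7.0434.)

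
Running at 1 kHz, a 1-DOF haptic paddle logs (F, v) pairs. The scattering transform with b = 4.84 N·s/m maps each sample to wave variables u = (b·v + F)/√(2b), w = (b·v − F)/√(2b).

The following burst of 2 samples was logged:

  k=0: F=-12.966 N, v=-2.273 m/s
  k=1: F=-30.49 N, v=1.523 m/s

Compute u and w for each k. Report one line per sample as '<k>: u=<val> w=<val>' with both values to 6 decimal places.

0: u=-7.703388 w=0.631472
1: u=-7.430625 w=12.169089

k=0: b·v=4.84×(-2.273)=-11.001320; √(2b)=3.111270; u=(-11.001320+(-12.966))/3.111270=-7.703388, w=(-11.001320−(-12.966))/3.111270=0.631472
k=1: b·v=4.84×1.523=7.371320; √(2b)=3.111270; u=(7.371320+(-30.49))/3.111270=-7.430625, w=(7.371320−(-30.49))/3.111270=12.169089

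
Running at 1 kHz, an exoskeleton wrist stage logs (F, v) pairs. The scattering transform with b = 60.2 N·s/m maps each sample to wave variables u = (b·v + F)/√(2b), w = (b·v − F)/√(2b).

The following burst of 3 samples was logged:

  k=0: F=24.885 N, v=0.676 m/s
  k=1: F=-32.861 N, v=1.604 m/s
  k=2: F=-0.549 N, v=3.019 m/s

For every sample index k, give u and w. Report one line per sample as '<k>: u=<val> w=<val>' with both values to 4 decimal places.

k=0: b·v=60.2×0.676=40.6952; √(2b)=10.9727; u=(40.6952+24.885)/10.9727=5.9767, w=(40.6952−24.885)/10.9727=1.4409
k=1: b·v=60.2×1.604=96.5608; √(2b)=10.9727; u=(96.5608+(-32.861))/10.9727=5.8053, w=(96.5608−(-32.861))/10.9727=11.7949
k=2: b·v=60.2×3.019=181.7438; √(2b)=10.9727; u=(181.7438+(-0.549))/10.9727=16.5132, w=(181.7438−(-0.549))/10.9727=16.6133

0: u=5.9767 w=1.4409
1: u=5.8053 w=11.7949
2: u=16.5132 w=16.6133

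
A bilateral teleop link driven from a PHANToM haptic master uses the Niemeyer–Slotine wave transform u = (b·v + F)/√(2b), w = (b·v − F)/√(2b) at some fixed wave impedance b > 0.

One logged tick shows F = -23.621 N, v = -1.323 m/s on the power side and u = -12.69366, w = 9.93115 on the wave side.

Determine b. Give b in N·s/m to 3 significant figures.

u + w = -2.76251;  u + w = √(2b)·v, so √(2b) = -2.76251/(-1.323) = 2.08807.
b = (√(2b))²/2 = 4.36002/2 = 2.18001.
(Check via u − w = 2F/√(2b): u − w = -22.62481, 2F/√(2b) = -22.62477.)

b = 2.18 N·s/m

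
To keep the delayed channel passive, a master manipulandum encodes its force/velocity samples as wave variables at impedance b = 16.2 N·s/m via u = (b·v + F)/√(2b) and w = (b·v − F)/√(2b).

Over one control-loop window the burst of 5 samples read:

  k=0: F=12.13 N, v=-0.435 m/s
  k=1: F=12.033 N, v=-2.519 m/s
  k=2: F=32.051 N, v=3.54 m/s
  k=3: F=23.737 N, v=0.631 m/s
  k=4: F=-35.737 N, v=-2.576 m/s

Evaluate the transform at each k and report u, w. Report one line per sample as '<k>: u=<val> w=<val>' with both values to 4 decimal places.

k=0: b·v=16.2×(-0.435)=-7.0470; √(2b)=5.6921; u=(-7.0470+12.13)/5.6921=0.8930, w=(-7.0470−12.13)/5.6921=-3.3691
k=1: b·v=16.2×(-2.519)=-40.8078; √(2b)=5.6921; u=(-40.8078+12.033)/5.6921=-5.0552, w=(-40.8078−12.033)/5.6921=-9.2832
k=2: b·v=16.2×3.54=57.3480; √(2b)=5.6921; u=(57.3480+32.051)/5.6921=15.7058, w=(57.3480−32.051)/5.6921=4.4442
k=3: b·v=16.2×0.631=10.2222; √(2b)=5.6921; u=(10.2222+23.737)/5.6921=5.9660, w=(10.2222−23.737)/5.6921=-2.3743
k=4: b·v=16.2×(-2.576)=-41.7312; √(2b)=5.6921; u=(-41.7312+(-35.737))/5.6921=-13.6098, w=(-41.7312−(-35.737))/5.6921=-1.0531

0: u=0.8930 w=-3.3691
1: u=-5.0552 w=-9.2832
2: u=15.7058 w=4.4442
3: u=5.9660 w=-2.3743
4: u=-13.6098 w=-1.0531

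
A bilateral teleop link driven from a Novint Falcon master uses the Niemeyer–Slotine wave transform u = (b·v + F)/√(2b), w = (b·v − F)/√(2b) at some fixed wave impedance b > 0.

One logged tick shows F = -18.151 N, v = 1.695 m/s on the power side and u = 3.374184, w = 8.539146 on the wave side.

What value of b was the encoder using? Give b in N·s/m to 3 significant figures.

u + w = 11.913330;  u + w = √(2b)·v, so √(2b) = 11.913330/1.695 = 7.028513.
b = (√(2b))²/2 = 49.399999/2 = 24.699999.
(Check via u − w = 2F/√(2b): u − w = -5.164962, 2F/√(2b) = -5.164961.)

b = 24.7 N·s/m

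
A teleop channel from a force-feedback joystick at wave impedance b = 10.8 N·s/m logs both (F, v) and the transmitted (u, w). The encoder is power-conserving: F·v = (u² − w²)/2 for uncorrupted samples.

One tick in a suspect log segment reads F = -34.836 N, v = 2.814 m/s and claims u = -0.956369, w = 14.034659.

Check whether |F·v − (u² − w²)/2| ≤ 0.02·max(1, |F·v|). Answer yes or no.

yes

F·v = (-34.836)×2.814 = -98.028504 W.
(u² − w²)/2 = (0.914642 − 196.971653)/2 = -98.028506 W.
|Δ| = 0.000002;  2% of max(1, |F·v|) = 1.960570.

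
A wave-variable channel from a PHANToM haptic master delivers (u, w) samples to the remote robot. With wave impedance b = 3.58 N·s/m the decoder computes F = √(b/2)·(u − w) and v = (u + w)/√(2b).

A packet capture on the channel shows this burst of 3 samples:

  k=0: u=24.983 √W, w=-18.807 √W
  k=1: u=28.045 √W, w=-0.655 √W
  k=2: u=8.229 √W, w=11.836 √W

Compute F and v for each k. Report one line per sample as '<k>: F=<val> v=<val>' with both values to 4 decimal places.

0: F=58.5870 v=2.3081
1: F=38.3980 v=10.2361
2: F=-4.8258 v=7.4986

k=0: u−w=43.7900, u+w=6.1760; √(b/2)=1.3379, √(2b)=2.6758; F=1.3379×43.79=58.5870, v=6.1760/2.6758=2.3081
k=1: u−w=28.7000, u+w=27.3900; √(b/2)=1.3379, √(2b)=2.6758; F=1.3379×28.7=38.3980, v=27.3900/2.6758=10.2361
k=2: u−w=-3.6070, u+w=20.0650; √(b/2)=1.3379, √(2b)=2.6758; F=1.3379×(-3.607)=-4.8258, v=20.0650/2.6758=7.4986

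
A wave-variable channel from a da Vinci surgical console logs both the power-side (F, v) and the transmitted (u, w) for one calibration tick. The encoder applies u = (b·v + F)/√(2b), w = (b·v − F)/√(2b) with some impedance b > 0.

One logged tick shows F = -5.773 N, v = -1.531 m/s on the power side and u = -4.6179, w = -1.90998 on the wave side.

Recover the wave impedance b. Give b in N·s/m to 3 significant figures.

b = 9.09 N·s/m

u + w = -6.5279;  u + w = √(2b)·v, so √(2b) = -6.5279/(-1.531) = 4.2638.
b = (√(2b))²/2 = 18.1800/2 = 9.0900.
(Check via u − w = 2F/√(2b): u − w = -2.7079, 2F/√(2b) = -2.7079.)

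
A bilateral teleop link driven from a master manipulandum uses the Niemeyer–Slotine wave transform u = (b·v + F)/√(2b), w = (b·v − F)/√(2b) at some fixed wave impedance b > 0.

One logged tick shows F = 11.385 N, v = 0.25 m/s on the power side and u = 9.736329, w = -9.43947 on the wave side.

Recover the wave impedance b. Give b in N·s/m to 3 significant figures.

b = 0.705 N·s/m

u + w = 0.296859;  u + w = √(2b)·v, so √(2b) = 0.296859/0.25 = 1.187436.
b = (√(2b))²/2 = 1.410004/2 = 0.705002.
(Check via u − w = 2F/√(2b): u − w = 19.175799, 2F/√(2b) = 19.175770.)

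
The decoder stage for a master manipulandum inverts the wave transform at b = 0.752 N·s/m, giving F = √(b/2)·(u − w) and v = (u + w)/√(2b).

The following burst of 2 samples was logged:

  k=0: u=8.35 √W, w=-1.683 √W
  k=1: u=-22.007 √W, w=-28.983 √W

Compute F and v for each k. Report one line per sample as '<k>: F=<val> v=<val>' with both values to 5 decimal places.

k=0: u−w=10.03300, u+w=6.66700; √(b/2)=0.61319, √(2b)=1.22638; F=0.61319×10.033=6.15212, v=6.66700/1.22638=5.43634
k=1: u−w=6.97600, u+w=-50.99000; √(b/2)=0.61319, √(2b)=1.22638; F=0.61319×6.976=4.27760, v=-50.99000/1.22638=-41.57776

0: F=6.15212 v=5.43634
1: F=4.27760 v=-41.57776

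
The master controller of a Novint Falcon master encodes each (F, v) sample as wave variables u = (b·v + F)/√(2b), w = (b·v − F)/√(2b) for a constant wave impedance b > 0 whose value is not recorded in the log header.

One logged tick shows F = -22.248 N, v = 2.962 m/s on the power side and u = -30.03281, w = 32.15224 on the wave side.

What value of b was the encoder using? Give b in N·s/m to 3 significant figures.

u + w = 2.11943;  u + w = √(2b)·v, so √(2b) = 2.11943/2.962 = 0.71554.
b = (√(2b))²/2 = 0.51200/2 = 0.25600.
(Check via u − w = 2F/√(2b): u − w = -62.18505, 2F/√(2b) = -62.18519.)

b = 0.256 N·s/m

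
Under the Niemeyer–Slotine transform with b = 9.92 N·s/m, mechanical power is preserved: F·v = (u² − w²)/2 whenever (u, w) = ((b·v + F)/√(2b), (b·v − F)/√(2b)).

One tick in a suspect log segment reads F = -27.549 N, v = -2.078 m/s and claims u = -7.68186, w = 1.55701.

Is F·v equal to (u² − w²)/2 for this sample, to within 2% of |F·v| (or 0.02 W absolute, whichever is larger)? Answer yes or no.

F·v = (-27.549)×(-2.078) = 57.2468 W.
(u² − w²)/2 = (59.0110 − 2.4243)/2 = 28.2933 W.
|Δ| = 28.9535;  2% of max(1, |F·v|) = 1.1449.

no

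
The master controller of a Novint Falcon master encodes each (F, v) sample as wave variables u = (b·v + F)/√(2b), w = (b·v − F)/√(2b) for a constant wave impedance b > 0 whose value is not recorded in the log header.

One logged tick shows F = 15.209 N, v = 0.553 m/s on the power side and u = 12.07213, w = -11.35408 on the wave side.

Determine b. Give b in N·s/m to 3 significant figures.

b = 0.843 N·s/m

u + w = 0.71805;  u + w = √(2b)·v, so √(2b) = 0.71805/0.553 = 1.29846.
b = (√(2b))²/2 = 1.68601/2 = 0.84300.
(Check via u − w = 2F/√(2b): u − w = 23.42621, 2F/√(2b) = 23.42616.)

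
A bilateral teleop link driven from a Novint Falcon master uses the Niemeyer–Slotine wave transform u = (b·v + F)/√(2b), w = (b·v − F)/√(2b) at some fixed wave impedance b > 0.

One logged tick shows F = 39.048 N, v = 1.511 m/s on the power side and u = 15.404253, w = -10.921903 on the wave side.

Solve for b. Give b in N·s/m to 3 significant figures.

b = 4.4 N·s/m

u + w = 4.482350;  u + w = √(2b)·v, so √(2b) = 4.482350/1.511 = 2.966479.
b = (√(2b))²/2 = 8.799999/2 = 4.399999.
(Check via u − w = 2F/√(2b): u − w = 26.326156, 2F/√(2b) = 26.326158.)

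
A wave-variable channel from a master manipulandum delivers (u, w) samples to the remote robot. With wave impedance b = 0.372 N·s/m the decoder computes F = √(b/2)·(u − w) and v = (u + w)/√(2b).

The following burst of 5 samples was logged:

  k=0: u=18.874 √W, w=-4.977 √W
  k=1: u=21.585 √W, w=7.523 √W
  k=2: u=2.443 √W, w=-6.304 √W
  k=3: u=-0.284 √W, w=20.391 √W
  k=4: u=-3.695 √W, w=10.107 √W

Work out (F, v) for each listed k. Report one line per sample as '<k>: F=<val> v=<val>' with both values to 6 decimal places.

0: F=10.286392 v=16.111449
1: F=6.064620 v=33.746279
2: F=3.772381 v=-4.476240
3: F=-8.916656 v=23.310995
4: F=-5.952488 v=7.433734

k=0: u−w=23.851000, u+w=13.897000; √(b/2)=0.431277, √(2b)=0.862554; F=0.431277×23.851=10.286392, v=13.897000/0.862554=16.111449
k=1: u−w=14.062000, u+w=29.108000; √(b/2)=0.431277, √(2b)=0.862554; F=0.431277×14.062=6.064620, v=29.108000/0.862554=33.746279
k=2: u−w=8.747000, u+w=-3.861000; √(b/2)=0.431277, √(2b)=0.862554; F=0.431277×8.747=3.772381, v=-3.861000/0.862554=-4.476240
k=3: u−w=-20.675000, u+w=20.107000; √(b/2)=0.431277, √(2b)=0.862554; F=0.431277×(-20.675)=-8.916656, v=20.107000/0.862554=23.310995
k=4: u−w=-13.802000, u+w=6.412000; √(b/2)=0.431277, √(2b)=0.862554; F=0.431277×(-13.802)=-5.952488, v=6.412000/0.862554=7.433734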